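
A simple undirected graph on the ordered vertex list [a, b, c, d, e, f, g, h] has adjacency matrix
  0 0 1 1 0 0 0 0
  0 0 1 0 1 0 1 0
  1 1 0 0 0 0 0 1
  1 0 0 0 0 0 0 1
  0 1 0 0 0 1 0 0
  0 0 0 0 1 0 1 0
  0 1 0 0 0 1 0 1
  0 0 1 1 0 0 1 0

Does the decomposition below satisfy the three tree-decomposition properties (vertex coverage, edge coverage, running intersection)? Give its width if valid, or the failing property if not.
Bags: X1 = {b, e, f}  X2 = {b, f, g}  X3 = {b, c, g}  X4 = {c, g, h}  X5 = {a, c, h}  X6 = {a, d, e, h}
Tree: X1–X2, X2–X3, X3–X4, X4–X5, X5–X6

No — bags containing vertex e are not connected in the tree.

A tree decomposition must satisfy three properties: every vertex lies in some bag; for every edge, both endpoints lie together in some bag; and for every vertex, the bags containing it form a connected subtree. Here bags containing vertex e are not connected in the tree, so the decomposition is invalid.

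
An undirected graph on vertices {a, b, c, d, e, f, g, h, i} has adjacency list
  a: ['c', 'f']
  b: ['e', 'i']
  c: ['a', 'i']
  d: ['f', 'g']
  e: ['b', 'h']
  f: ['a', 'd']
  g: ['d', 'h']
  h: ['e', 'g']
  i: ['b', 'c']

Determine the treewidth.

A width-2 tree decomposition is:
Bags: B1 = {b, e, h}  B2 = {b, g, h}  B3 = {b, d, g}  B4 = {b, d, f}  B5 = {a, b, f}  B6 = {a, b, c}  B7 = {b, c, i}
Tree: B1–B2, B2–B3, B3–B4, B4–B5, B5–B6, B6–B7
Each bag holds 3 vertices, so the decomposition has width 2, which upper-bounds the treewidth. The edges b–e–h–g–d–f–a–c–i–b form a cycle, so G is not a tree and its treewidth is at least 2. Hence tw(G) = 2 exactly.

2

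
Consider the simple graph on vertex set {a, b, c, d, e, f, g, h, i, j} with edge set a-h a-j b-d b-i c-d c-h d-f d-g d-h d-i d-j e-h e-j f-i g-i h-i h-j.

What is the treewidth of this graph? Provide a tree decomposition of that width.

Every bag has size at most 3, so the width is 3 − 1 = 2 and tw(G) ≤ 2. On the other hand G contains the 3-clique {d, h, j}. A clique must lie in a single bag of any decomposition, so no decomposition can have width below 2. Hence tw(G) = 2 exactly.

Treewidth 2.
One such decomposition:
Bags: B1 = {d, h, i}  B2 = {d, g, i}  B3 = {d, h, j}  B4 = {b, d, i}  B5 = {c, d, h}  B6 = {d, f, i}  B7 = {a, h, j}  B8 = {e, h, j}
Tree: B1–B2, B1–B3, B1–B4, B3–B5, B2–B6, B3–B7, B7–B8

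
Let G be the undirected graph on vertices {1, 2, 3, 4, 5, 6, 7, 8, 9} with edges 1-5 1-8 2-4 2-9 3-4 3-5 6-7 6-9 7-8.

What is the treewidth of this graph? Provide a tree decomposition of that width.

Treewidth 2.
One such decomposition:
Bags: B1 = {3, 4, 5}  B2 = {2, 4, 5}  B3 = {2, 5, 9}  B4 = {5, 6, 9}  B5 = {5, 6, 7}  B6 = {5, 7, 8}  B7 = {1, 5, 8}
Tree: B1–B2, B2–B3, B3–B4, B4–B5, B5–B6, B6–B7

The largest bag has 3 vertices, giving width 2; this decomposition certifies tw(G) ≤ 2. Since 5–3–4–2–9–6–7–8–1–5 is a cycle in G, G is not acyclic. Forests are exactly the graphs of treewidth ≤ 1, so tw(G) ≥ 2. The upper and lower bounds meet at 2, so that is the treewidth.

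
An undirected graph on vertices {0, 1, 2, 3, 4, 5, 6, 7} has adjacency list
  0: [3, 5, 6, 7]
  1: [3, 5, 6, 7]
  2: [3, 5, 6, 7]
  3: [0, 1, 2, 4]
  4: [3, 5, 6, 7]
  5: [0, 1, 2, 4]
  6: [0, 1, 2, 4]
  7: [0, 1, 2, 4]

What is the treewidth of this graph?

A width-4 tree decomposition is:
Bags: B1 = {0, 3, 5, 6, 7}  B2 = {3, 4, 5, 6, 7}  B3 = {1, 3, 5, 6, 7}  B4 = {2, 3, 5, 6, 7}
Tree: B1–B2, B2–B3, B3–B4
Each bag holds 5 vertices, so the decomposition has width 4, which upper-bounds the treewidth. For the lower bound: the 5 vertex sets {0,3}, {4,5}, {1,6}, {7}, {2} are disjoint, each induces a connected subgraph, and every pair is joined by at least one edge of G. Contracting each set to a single vertex therefore yields K_{5} as a minor, and since treewidth is minor-monotone, tw(G) ≥ tw(K_{5}) = 4. Combining the bounds, tw(G) = 4.

4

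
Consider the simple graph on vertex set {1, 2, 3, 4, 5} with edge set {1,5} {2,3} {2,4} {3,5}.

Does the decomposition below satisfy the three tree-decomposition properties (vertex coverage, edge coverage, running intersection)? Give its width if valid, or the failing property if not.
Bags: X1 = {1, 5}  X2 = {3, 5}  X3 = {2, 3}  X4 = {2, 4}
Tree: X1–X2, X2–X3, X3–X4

Yes; width 1.

Vertex coverage: the bags together contain {1, 2, 3, 4, 5}, the full vertex set. Edge coverage: each edge of G has both endpoints in at least one bag. Running intersection: for every vertex, the bags containing it form a connected subtree. All three properties hold, so this is a valid tree decomposition of width max|bag| − 1 = 1, and hence tw(G) ≤ 1.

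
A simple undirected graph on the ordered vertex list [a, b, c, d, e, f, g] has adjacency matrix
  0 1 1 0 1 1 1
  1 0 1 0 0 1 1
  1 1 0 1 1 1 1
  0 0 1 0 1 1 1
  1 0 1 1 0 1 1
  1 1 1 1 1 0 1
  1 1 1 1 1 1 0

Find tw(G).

A width-4 tree decomposition is:
Bags: B1 = {a, c, e, f, g}  B2 = {a, b, c, f, g}  B3 = {c, d, e, f, g}
Tree: B1–B2, B1–B3
Every bag has size at most 5, so the width is 5 − 1 = 4 and tw(G) ≤ 4. On the other hand G contains the 5-clique {c, d, e, f, g}. A clique must lie in a single bag of any decomposition, so no decomposition can have width below 4. The upper and lower bounds meet at 4, so that is the treewidth.

4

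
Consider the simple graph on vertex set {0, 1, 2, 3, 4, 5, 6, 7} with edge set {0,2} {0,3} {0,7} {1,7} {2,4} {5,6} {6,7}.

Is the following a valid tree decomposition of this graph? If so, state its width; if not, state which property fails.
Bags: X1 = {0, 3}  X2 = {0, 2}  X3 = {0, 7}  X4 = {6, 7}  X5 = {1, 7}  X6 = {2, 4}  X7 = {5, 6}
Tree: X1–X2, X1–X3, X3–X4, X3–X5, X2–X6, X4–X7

Checking the three conditions: (i) the bags cover all of {0, 1, 2, 3, 4, 5, 6, 7}; (ii) for each edge, some bag contains both endpoints; (iii) the bags containing any fixed vertex form a subtree. All hold, so the decomposition is valid with width 2 − 1 = 1.

Yes; width 1.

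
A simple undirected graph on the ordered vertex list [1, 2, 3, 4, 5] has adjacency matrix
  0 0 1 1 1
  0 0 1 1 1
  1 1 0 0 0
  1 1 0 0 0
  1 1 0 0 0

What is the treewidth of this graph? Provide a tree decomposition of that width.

The largest bag has 3 vertices, giving width 2; this decomposition certifies tw(G) ≤ 2. Since 1–3–2–5–1 is a cycle in G, G is not acyclic. Forests are exactly the graphs of treewidth ≤ 1, so tw(G) ≥ 2. The upper and lower bounds meet at 2, so that is the treewidth.

Treewidth 2.
Bags: B1 = {1, 2, 3}  B2 = {1, 2, 5}  B3 = {1, 2, 4}
Tree: B1–B2, B2–B3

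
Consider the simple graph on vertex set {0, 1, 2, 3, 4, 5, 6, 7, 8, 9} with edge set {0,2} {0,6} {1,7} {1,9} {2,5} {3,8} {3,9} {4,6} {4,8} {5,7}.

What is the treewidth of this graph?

2

A width-2 tree decomposition is:
Bags: B1 = {0, 2, 6}  B2 = {2, 5, 6}  B3 = {5, 6, 7}  B4 = {1, 6, 7}  B5 = {1, 6, 9}  B6 = {3, 6, 9}  B7 = {3, 6, 8}  B8 = {4, 6, 8}
Tree: B1–B2, B2–B3, B3–B4, B4–B5, B5–B6, B6–B7, B7–B8
Each bag holds 3 vertices, so the decomposition has width 2, which upper-bounds the treewidth. For the lower bound, G contains the cycle 6–0–2–5–7–1–9–3–8–4–6, so G is not a forest; only forests have treewidth ≤ 1, hence tw(G) ≥ 2. Hence tw(G) = 2 exactly.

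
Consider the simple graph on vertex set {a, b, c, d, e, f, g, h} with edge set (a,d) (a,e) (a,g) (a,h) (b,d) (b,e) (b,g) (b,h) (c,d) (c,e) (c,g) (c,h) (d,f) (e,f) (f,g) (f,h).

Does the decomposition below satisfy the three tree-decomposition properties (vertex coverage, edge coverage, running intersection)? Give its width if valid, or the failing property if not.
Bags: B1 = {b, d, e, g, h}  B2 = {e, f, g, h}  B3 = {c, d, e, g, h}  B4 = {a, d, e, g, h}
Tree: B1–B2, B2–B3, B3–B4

No — edge (d,f) lies in no bag.

A tree decomposition must satisfy three properties: every vertex lies in some bag; for every edge, both endpoints lie together in some bag; and for every vertex, the bags containing it form a connected subtree. Here edge (d,f) lies in no bag, so the decomposition is invalid.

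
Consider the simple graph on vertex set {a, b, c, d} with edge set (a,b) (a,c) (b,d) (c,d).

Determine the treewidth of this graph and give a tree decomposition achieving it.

The largest bag has 3 vertices, giving width 2; this decomposition certifies tw(G) ≤ 2. For the lower bound, G contains the cycle a–b–d–c–a, so G is not a forest; only forests have treewidth ≤ 1, hence tw(G) ≥ 2. Hence tw(G) = 2 exactly.

Treewidth 2.
One optimal decomposition is:
Bags: B1 = {a, b, d}  B2 = {a, c, d}
Tree: B1–B2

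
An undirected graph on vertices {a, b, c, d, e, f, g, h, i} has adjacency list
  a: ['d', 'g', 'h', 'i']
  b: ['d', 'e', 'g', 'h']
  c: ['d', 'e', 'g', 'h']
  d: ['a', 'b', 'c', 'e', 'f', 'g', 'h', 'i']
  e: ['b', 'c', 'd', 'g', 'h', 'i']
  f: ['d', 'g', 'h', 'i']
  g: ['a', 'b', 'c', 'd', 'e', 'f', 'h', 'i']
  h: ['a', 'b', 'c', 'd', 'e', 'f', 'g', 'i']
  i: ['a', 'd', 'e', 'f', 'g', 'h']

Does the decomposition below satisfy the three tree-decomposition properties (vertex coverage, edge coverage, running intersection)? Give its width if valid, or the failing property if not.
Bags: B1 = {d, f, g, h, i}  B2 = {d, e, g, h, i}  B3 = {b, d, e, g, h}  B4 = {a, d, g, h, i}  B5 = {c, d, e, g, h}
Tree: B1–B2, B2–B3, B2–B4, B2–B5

Vertex coverage: the bags together contain {a, b, c, d, e, f, g, h, i}, the full vertex set. Edge coverage: each edge of G has both endpoints in at least one bag. Running intersection: for every vertex, the bags containing it form a connected subtree. All three properties hold, so this is a valid tree decomposition of width max|bag| − 1 = 4, and hence tw(G) ≤ 4.

Yes; width 4.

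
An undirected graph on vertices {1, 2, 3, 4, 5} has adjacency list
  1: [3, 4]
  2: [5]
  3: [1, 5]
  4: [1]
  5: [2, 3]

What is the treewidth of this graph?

1

A width-1 tree decomposition is:
Bags: B1 = {2, 5}  B2 = {3, 5}  B3 = {1, 3}  B4 = {1, 4}
Tree: B1–B2, B2–B3, B3–B4
Every bag has size at most 2, so the width is 2 − 1 = 1 and tw(G) ≤ 1. Any graph with an edge has treewidth ≥ 1, and G has the edge 2–5. Hence tw(G) = 1 exactly.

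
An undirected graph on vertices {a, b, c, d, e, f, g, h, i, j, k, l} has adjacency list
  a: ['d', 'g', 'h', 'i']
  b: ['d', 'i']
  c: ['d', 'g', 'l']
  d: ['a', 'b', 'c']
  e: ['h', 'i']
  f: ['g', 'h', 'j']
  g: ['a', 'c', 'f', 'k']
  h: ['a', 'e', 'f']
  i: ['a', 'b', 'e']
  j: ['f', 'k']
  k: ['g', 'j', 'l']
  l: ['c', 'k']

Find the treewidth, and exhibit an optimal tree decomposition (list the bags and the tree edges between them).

Treewidth 3.
Bags: B1 = {c, j, k, l}  B2 = {c, g, j, k}  B3 = {c, f, g, j}  B4 = {c, d, f, g}  B5 = {a, d, f, g}  B6 = {a, d, f, h}  B7 = {a, b, d, h}  B8 = {a, b, h, i}  B9 = {b, e, h, i}
Tree: B1–B2, B2–B3, B3–B4, B4–B5, B5–B6, B6–B7, B7–B8, B8–B9

The largest bag has 4 vertices, giving width 3; this decomposition certifies tw(G) ≤ 3. For the lower bound: the 4 vertex sets {j,k,l}, {c}, {g}, {a,d,f,h} are disjoint, each induces a connected subgraph, and every pair is joined by at least one edge of G. Contracting each set to a single vertex therefore yields K_{4} as a minor, and since treewidth is minor-monotone, tw(G) ≥ tw(K_{4}) = 3. Hence tw(G) = 3 exactly.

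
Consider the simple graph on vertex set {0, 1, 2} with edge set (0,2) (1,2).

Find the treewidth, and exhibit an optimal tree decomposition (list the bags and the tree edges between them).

Treewidth 1.
One such decomposition:
Bags: B1 = {1, 2}  B2 = {0, 2}
Tree: B1–B2

Each bag holds 2 vertices, so the decomposition has width 1, which upper-bounds the treewidth. Any graph with an edge has treewidth ≥ 1, and G has the edge 1–2. Therefore the treewidth is 1.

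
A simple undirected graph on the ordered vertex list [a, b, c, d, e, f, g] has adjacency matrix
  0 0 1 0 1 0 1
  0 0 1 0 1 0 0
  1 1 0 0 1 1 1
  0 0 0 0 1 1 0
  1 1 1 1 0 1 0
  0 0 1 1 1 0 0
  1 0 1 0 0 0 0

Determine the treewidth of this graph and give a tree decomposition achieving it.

Treewidth 2.
One optimal decomposition is:
Bags: B1 = {b, c, e}  B2 = {c, e, f}  B3 = {a, c, e}  B4 = {d, e, f}  B5 = {a, c, g}
Tree: B1–B2, B1–B3, B2–B4, B3–B5

Every bag has size at most 3, so the width is 3 − 1 = 2 and tw(G) ≤ 2. Conversely, {d, e, f} is a clique of size 3, and the vertices of any clique must share a bag in every tree decomposition; so some bag has ≥ 3 vertices and tw(G) ≥ 2. Hence tw(G) = 2 exactly.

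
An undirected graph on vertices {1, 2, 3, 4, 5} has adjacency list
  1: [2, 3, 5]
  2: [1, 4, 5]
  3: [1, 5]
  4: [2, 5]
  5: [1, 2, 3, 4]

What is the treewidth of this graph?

A width-2 tree decomposition is:
Bags: B1 = {2, 4, 5}  B2 = {1, 2, 5}  B3 = {1, 3, 5}
Tree: B1–B2, B2–B3
The largest bag has 3 vertices, giving width 2; this decomposition certifies tw(G) ≤ 2. On the other hand G contains the 3-clique {1, 2, 5}. A clique must lie in a single bag of any decomposition, so no decomposition can have width below 2. Hence tw(G) = 2 exactly.

2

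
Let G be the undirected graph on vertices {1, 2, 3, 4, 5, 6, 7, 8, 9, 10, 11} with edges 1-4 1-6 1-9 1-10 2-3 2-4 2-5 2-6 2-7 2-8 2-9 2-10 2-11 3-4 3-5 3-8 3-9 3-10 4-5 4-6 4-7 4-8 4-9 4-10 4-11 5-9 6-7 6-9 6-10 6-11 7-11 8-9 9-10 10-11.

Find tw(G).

A width-4 tree decomposition is:
Bags: B1 = {2, 4, 6, 10, 11}  B2 = {2, 4, 6, 9, 10}  B3 = {2, 3, 4, 9, 10}  B4 = {2, 3, 4, 5, 9}  B5 = {2, 3, 4, 8, 9}  B6 = {1, 4, 6, 9, 10}  B7 = {2, 4, 6, 7, 11}
Tree: B1–B2, B2–B3, B3–B4, B4–B5, B2–B6, B1–B7
Each bag holds 5 vertices, so the decomposition has width 4, which upper-bounds the treewidth. On the other hand G contains the 5-clique {1, 4, 6, 9, 10}. A clique must lie in a single bag of any decomposition, so no decomposition can have width below 4. Therefore the treewidth is 4.

4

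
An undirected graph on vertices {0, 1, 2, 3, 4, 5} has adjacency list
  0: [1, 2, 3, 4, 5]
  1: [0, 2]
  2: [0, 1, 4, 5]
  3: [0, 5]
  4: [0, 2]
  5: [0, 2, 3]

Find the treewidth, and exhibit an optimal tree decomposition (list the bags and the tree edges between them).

Treewidth 2.
One such decomposition:
Bags: B1 = {0, 2, 5}  B2 = {0, 1, 2}  B3 = {0, 2, 4}  B4 = {0, 3, 5}
Tree: B1–B2, B2–B3, B1–B4

The largest bag has 3 vertices, giving width 2; this decomposition certifies tw(G) ≤ 2. Conversely, {0, 1, 2} is a clique of size 3, and the vertices of any clique must share a bag in every tree decomposition; so some bag has ≥ 3 vertices and tw(G) ≥ 2. Combining the bounds, tw(G) = 2.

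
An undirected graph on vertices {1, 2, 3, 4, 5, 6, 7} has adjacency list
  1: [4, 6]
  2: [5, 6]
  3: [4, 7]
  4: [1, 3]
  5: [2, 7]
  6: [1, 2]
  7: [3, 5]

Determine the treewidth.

2

A width-2 tree decomposition is:
Bags: B1 = {1, 4, 6}  B2 = {2, 4, 6}  B3 = {2, 4, 5}  B4 = {4, 5, 7}  B5 = {3, 4, 7}
Tree: B1–B2, B2–B3, B3–B4, B4–B5
Each bag holds 3 vertices, so the decomposition has width 2, which upper-bounds the treewidth. For the lower bound, G contains the cycle 4–1–6–2–5–7–3–4, so G is not a forest; only forests have treewidth ≤ 1, hence tw(G) ≥ 2. Combining the bounds, tw(G) = 2.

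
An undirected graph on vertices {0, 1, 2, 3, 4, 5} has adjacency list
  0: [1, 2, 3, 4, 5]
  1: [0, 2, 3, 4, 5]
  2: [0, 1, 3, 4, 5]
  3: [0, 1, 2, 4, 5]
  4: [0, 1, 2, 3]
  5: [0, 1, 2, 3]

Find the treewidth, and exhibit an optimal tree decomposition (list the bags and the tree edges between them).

Treewidth 4.
One optimal decomposition is:
Bags: B1 = {0, 1, 2, 3, 5}  B2 = {0, 1, 2, 3, 4}
Tree: B1–B2

The largest bag has 5 vertices, giving width 4; this decomposition certifies tw(G) ≤ 4. For the lower bound, the 5 vertices {0, 1, 2, 3, 4} are pairwise adjacent, and any tree decomposition puts a clique entirely inside one bag — forcing width ≥ 4. Hence tw(G) = 4 exactly.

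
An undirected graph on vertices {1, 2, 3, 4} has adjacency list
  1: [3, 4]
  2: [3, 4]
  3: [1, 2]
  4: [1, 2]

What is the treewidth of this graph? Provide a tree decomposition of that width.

Treewidth 2.
One such decomposition:
Bags: B1 = {2, 3, 4}  B2 = {1, 3, 4}
Tree: B1–B2

The largest bag has 3 vertices, giving width 2; this decomposition certifies tw(G) ≤ 2. Since 3–2–4–1–3 is a cycle in G, G is not acyclic. Forests are exactly the graphs of treewidth ≤ 1, so tw(G) ≥ 2. The upper and lower bounds meet at 2, so that is the treewidth.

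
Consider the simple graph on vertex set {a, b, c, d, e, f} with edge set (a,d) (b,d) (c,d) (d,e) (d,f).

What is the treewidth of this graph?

A width-1 tree decomposition is:
Bags: B1 = {d, e}  B2 = {b, d}  B3 = {d, f}  B4 = {c, d}  B5 = {a, d}
Tree: B1–B2, B1–B3, B2–B4, B1–B5
Every bag has size at most 2, so the width is 2 − 1 = 1 and tw(G) ≤ 1. Since G has at least one edge (e.g. e–d), it is not an edgeless graph, so tw(G) ≥ 1. Hence tw(G) = 1 exactly.

1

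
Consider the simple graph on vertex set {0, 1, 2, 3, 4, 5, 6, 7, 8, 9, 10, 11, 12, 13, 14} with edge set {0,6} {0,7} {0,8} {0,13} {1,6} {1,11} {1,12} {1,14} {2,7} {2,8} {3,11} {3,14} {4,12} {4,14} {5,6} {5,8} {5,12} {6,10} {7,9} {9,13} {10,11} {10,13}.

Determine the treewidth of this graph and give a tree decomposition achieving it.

Treewidth 3.
One optimal decomposition is:
Bags: B1 = {2, 7, 9, 13}  B2 = {0, 2, 7, 13}  B3 = {0, 2, 8, 13}  B4 = {0, 8, 10, 13}  B5 = {0, 6, 8, 10}  B6 = {5, 6, 8, 10}  B7 = {5, 6, 10, 11}  B8 = {1, 5, 6, 11}  B9 = {1, 5, 11, 12}  B10 = {1, 3, 11, 12}  B11 = {1, 3, 12, 14}  B12 = {3, 4, 12, 14}
Tree: B1–B2, B2–B3, B3–B4, B4–B5, B5–B6, B6–B7, B7–B8, B8–B9, B9–B10, B10–B11, B11–B12

Every bag has size at most 4, so the width is 4 − 1 = 3 and tw(G) ≤ 3. For the lower bound: the 4 vertex sets {2,7,9}, {13}, {0}, {5,6,8,10} are disjoint, each induces a connected subgraph, and every pair is joined by at least one edge of G. Contracting each set to a single vertex therefore yields K_{4} as a minor, and since treewidth is minor-monotone, tw(G) ≥ tw(K_{4}) = 3. Hence tw(G) = 3 exactly.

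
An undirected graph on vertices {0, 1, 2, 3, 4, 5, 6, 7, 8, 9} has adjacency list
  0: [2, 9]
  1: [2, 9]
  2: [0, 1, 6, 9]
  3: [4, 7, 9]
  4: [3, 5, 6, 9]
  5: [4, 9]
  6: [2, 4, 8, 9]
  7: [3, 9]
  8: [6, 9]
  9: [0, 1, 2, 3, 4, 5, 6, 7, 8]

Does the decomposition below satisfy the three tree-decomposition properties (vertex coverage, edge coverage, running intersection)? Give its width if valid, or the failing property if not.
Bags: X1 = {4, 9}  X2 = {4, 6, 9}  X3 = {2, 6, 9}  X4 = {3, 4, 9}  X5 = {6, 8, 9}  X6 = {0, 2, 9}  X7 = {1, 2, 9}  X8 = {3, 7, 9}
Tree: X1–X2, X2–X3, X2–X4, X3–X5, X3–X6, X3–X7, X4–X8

No — vertex 5 appears in no bag.

A tree decomposition must satisfy three properties: every vertex lies in some bag; for every edge, both endpoints lie together in some bag; and for every vertex, the bags containing it form a connected subtree. Here vertex 5 appears in no bag, so the decomposition is invalid.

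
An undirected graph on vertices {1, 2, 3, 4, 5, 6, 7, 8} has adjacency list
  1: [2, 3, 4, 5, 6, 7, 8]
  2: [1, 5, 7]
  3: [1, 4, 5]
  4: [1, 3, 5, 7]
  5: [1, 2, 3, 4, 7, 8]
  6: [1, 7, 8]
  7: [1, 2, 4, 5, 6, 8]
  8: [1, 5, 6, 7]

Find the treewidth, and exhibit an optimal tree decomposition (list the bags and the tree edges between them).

The largest bag has 4 vertices, giving width 3; this decomposition certifies tw(G) ≤ 3. For the lower bound, the 4 vertices {1, 3, 4, 5} are pairwise adjacent, and any tree decomposition puts a clique entirely inside one bag — forcing width ≥ 3. The upper and lower bounds meet at 3, so that is the treewidth.

Treewidth 3.
One optimal decomposition is:
Bags: B1 = {1, 6, 7, 8}  B2 = {1, 5, 7, 8}  B3 = {1, 2, 5, 7}  B4 = {1, 4, 5, 7}  B5 = {1, 3, 4, 5}
Tree: B1–B2, B2–B3, B3–B4, B4–B5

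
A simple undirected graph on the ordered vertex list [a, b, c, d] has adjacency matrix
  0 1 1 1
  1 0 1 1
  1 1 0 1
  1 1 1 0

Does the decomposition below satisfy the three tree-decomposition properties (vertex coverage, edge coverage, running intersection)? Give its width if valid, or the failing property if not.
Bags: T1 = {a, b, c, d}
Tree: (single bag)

Yes; width 3.

Checking the three conditions: (i) the bags cover all of {a, b, c, d}; (ii) for each edge, some bag contains both endpoints; (iii) the bags containing any fixed vertex form a subtree. All hold, so the decomposition is valid with width 4 − 1 = 3.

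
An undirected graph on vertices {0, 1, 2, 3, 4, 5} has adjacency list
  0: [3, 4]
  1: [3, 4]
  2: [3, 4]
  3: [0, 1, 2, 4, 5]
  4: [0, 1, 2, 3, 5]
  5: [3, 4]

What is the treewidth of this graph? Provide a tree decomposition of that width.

Each bag holds 3 vertices, so the decomposition has width 2, which upper-bounds the treewidth. Conversely, {0, 3, 4} is a clique of size 3, and the vertices of any clique must share a bag in every tree decomposition; so some bag has ≥ 3 vertices and tw(G) ≥ 2. Combining the bounds, tw(G) = 2.

Treewidth 2.
One such decomposition:
Bags: B1 = {2, 3, 4}  B2 = {0, 3, 4}  B3 = {1, 3, 4}  B4 = {3, 4, 5}
Tree: B1–B2, B1–B3, B2–B4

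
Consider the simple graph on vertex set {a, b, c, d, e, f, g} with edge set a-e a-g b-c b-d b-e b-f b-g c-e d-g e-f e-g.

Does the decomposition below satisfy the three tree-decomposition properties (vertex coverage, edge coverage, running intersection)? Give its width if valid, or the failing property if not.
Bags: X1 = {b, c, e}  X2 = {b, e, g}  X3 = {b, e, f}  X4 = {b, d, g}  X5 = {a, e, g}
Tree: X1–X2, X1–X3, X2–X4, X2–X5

Checking the three conditions: (i) the bags cover all of {a, b, c, d, e, f, g}; (ii) for each edge, some bag contains both endpoints; (iii) the bags containing any fixed vertex form a subtree. All hold, so the decomposition is valid with width 3 − 1 = 2.

Yes; width 2.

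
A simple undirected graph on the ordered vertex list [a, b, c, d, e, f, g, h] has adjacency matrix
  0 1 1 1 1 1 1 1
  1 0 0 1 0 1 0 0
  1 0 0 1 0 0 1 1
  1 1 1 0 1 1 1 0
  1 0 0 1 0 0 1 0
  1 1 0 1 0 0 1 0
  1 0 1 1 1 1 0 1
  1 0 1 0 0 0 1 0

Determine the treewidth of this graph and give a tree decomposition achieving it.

The largest bag has 4 vertices, giving width 3; this decomposition certifies tw(G) ≤ 3. Conversely, {a, d, e, g} is a clique of size 4, and the vertices of any clique must share a bag in every tree decomposition; so some bag has ≥ 4 vertices and tw(G) ≥ 3. Hence tw(G) = 3 exactly.

Treewidth 3.
One optimal decomposition is:
Bags: B1 = {a, d, f, g}  B2 = {a, c, d, g}  B3 = {a, c, g, h}  B4 = {a, b, d, f}  B5 = {a, d, e, g}
Tree: B1–B2, B2–B3, B1–B4, B2–B5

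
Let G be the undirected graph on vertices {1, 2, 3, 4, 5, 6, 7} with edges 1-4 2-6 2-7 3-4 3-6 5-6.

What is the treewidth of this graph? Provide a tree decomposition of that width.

Each bag holds 2 vertices, so the decomposition has width 1, which upper-bounds the treewidth. G has an edge, so its treewidth is at least 1. The upper and lower bounds meet at 1, so that is the treewidth.

Treewidth 1.
Bags: B1 = {3, 6}  B2 = {2, 6}  B3 = {3, 4}  B4 = {1, 4}  B5 = {2, 7}  B6 = {5, 6}
Tree: B1–B2, B1–B3, B3–B4, B2–B5, B2–B6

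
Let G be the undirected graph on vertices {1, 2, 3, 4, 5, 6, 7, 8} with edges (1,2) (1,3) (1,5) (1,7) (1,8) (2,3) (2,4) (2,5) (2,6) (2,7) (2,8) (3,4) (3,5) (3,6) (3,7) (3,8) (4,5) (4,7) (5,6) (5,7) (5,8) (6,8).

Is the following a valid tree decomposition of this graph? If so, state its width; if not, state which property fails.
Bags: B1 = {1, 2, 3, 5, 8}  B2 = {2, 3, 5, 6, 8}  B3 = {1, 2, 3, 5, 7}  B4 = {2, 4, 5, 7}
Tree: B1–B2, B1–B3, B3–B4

No — edge (3,4) lies in no bag.

A tree decomposition must satisfy three properties: every vertex lies in some bag; for every edge, both endpoints lie together in some bag; and for every vertex, the bags containing it form a connected subtree. Here edge (3,4) lies in no bag, so the decomposition is invalid.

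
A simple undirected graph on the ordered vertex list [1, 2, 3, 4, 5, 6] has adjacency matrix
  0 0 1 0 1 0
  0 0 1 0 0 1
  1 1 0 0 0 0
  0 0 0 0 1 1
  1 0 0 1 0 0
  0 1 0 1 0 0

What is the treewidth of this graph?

A width-2 tree decomposition is:
Bags: B1 = {1, 2, 3}  B2 = {1, 2, 5}  B3 = {2, 4, 5}  B4 = {2, 4, 6}
Tree: B1–B2, B2–B3, B3–B4
Each bag holds 3 vertices, so the decomposition has width 2, which upper-bounds the treewidth. Since 2–3–1–5–4–6–2 is a cycle in G, G is not acyclic. Forests are exactly the graphs of treewidth ≤ 1, so tw(G) ≥ 2. Hence tw(G) = 2 exactly.

2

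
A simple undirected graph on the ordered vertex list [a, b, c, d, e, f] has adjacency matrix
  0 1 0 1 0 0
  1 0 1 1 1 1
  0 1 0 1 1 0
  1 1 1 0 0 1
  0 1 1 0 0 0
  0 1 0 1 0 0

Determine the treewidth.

A width-2 tree decomposition is:
Bags: B1 = {b, d, f}  B2 = {b, c, d}  B3 = {a, b, d}  B4 = {b, c, e}
Tree: B1–B2, B2–B3, B2–B4
Every bag has size at most 3, so the width is 3 − 1 = 2 and tw(G) ≤ 2. For the lower bound, the 3 vertices {a, b, d} are pairwise adjacent, and any tree decomposition puts a clique entirely inside one bag — forcing width ≥ 2. Combining the bounds, tw(G) = 2.

2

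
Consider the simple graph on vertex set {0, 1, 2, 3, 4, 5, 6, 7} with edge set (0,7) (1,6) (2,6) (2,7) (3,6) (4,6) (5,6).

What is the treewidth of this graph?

A width-1 tree decomposition is:
Bags: B1 = {2, 6}  B2 = {2, 7}  B3 = {5, 6}  B4 = {3, 6}  B5 = {4, 6}  B6 = {0, 7}  B7 = {1, 6}
Tree: B1–B2, B1–B3, B3–B4, B1–B5, B2–B6, B5–B7
Each bag holds 2 vertices, so the decomposition has width 1, which upper-bounds the treewidth. Since G has at least one edge (e.g. 6–2), it is not an edgeless graph, so tw(G) ≥ 1. Therefore the treewidth is 1.

1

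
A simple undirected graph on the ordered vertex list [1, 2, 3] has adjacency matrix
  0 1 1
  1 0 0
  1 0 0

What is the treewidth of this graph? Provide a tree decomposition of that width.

Each bag holds 2 vertices, so the decomposition has width 1, which upper-bounds the treewidth. G has an edge, so its treewidth is at least 1. Therefore the treewidth is 1.

Treewidth 1.
One optimal decomposition is:
Bags: B1 = {1, 3}  B2 = {1, 2}
Tree: B1–B2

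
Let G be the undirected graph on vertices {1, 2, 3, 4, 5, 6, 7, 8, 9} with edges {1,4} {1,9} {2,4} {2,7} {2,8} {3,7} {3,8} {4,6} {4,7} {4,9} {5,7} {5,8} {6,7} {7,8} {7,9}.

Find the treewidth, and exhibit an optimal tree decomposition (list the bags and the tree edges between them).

Treewidth 2.
One such decomposition:
Bags: B1 = {2, 4, 7}  B2 = {4, 6, 7}  B3 = {2, 7, 8}  B4 = {3, 7, 8}  B5 = {4, 7, 9}  B6 = {1, 4, 9}  B7 = {5, 7, 8}
Tree: B1–B2, B1–B3, B3–B4, B2–B5, B5–B6, B3–B7

Each bag holds 3 vertices, so the decomposition has width 2, which upper-bounds the treewidth. Conversely, {1, 4, 9} is a clique of size 3, and the vertices of any clique must share a bag in every tree decomposition; so some bag has ≥ 3 vertices and tw(G) ≥ 2. Hence tw(G) = 2 exactly.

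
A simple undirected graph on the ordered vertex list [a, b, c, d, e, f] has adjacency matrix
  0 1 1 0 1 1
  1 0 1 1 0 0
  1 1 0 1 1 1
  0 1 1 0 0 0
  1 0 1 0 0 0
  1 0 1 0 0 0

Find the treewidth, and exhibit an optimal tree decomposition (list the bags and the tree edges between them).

Treewidth 2.
One such decomposition:
Bags: B1 = {a, c, f}  B2 = {a, b, c}  B3 = {a, c, e}  B4 = {b, c, d}
Tree: B1–B2, B2–B3, B2–B4

Each bag holds 3 vertices, so the decomposition has width 2, which upper-bounds the treewidth. For the lower bound, the 3 vertices {b, c, d} are pairwise adjacent, and any tree decomposition puts a clique entirely inside one bag — forcing width ≥ 2. The upper and lower bounds meet at 2, so that is the treewidth.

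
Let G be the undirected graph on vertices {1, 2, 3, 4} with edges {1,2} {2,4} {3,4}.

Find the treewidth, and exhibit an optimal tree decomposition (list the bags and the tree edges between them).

Treewidth 1.
One optimal decomposition is:
Bags: B1 = {1, 2}  B2 = {2, 4}  B3 = {3, 4}
Tree: B1–B2, B2–B3

Each bag holds 2 vertices, so the decomposition has width 1, which upper-bounds the treewidth. Any graph with an edge has treewidth ≥ 1, and G has the edge 1–2. Combining the bounds, tw(G) = 1.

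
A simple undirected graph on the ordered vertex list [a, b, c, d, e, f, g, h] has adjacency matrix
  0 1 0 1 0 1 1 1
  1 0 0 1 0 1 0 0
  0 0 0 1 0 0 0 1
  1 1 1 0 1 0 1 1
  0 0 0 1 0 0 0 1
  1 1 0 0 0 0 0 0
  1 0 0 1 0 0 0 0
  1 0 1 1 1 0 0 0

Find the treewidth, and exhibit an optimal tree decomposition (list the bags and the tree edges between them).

Every bag has size at most 3, so the width is 3 − 1 = 2 and tw(G) ≤ 2. Conversely, {a, d, g} is a clique of size 3, and the vertices of any clique must share a bag in every tree decomposition; so some bag has ≥ 3 vertices and tw(G) ≥ 2. The upper and lower bounds meet at 2, so that is the treewidth.

Treewidth 2.
One optimal decomposition is:
Bags: B1 = {c, d, h}  B2 = {a, d, h}  B3 = {d, e, h}  B4 = {a, b, d}  B5 = {a, d, g}  B6 = {a, b, f}
Tree: B1–B2, B2–B3, B2–B4, B4–B5, B4–B6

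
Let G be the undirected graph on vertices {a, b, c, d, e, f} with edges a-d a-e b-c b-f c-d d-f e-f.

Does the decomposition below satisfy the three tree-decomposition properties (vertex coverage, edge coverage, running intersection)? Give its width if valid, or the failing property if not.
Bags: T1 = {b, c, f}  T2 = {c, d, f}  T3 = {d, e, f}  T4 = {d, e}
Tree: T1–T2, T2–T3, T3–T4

A tree decomposition must satisfy three properties: every vertex lies in some bag; for every edge, both endpoints lie together in some bag; and for every vertex, the bags containing it form a connected subtree. Here vertex a appears in no bag, so the decomposition is invalid.

No — vertex a appears in no bag.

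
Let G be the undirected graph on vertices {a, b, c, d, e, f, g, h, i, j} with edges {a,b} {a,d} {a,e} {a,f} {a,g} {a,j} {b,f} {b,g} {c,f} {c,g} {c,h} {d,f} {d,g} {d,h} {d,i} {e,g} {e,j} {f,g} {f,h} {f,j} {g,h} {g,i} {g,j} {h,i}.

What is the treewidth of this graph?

A width-3 tree decomposition is:
Bags: B1 = {a, d, f, g}  B2 = {a, f, g, j}  B3 = {a, e, g, j}  B4 = {d, f, g, h}  B5 = {a, b, f, g}  B6 = {c, f, g, h}  B7 = {d, g, h, i}
Tree: B1–B2, B2–B3, B1–B4, B1–B5, B4–B6, B4–B7
The largest bag has 4 vertices, giving width 3; this decomposition certifies tw(G) ≤ 3. For the lower bound, the 4 vertices {a, e, g, j} are pairwise adjacent, and any tree decomposition puts a clique entirely inside one bag — forcing width ≥ 3. Combining the bounds, tw(G) = 3.

3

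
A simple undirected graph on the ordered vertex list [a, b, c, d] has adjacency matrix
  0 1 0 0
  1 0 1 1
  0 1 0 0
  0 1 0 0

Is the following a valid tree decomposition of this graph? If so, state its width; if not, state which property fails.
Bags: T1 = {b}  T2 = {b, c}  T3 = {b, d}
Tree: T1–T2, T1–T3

No — vertex a appears in no bag.

A tree decomposition must satisfy three properties: every vertex lies in some bag; for every edge, both endpoints lie together in some bag; and for every vertex, the bags containing it form a connected subtree. Here vertex a appears in no bag, so the decomposition is invalid.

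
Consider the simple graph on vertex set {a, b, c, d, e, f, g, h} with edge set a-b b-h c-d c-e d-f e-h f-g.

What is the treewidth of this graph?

1

A width-1 tree decomposition is:
Bags: B1 = {a, b}  B2 = {b, h}  B3 = {e, h}  B4 = {c, e}  B5 = {c, d}  B6 = {d, f}  B7 = {f, g}
Tree: B1–B2, B2–B3, B3–B4, B4–B5, B5–B6, B6–B7
Every bag has size at most 2, so the width is 2 − 1 = 1 and tw(G) ≤ 1. G has an edge, so its treewidth is at least 1. The upper and lower bounds meet at 1, so that is the treewidth.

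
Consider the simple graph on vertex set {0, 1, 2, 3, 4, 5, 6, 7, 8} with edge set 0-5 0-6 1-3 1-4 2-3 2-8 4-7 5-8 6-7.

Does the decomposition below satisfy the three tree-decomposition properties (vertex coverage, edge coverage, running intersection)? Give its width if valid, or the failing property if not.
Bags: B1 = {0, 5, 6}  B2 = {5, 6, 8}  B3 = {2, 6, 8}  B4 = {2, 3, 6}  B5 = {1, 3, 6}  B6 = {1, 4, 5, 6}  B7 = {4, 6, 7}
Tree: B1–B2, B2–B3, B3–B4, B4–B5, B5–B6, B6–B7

A tree decomposition must satisfy three properties: every vertex lies in some bag; for every edge, both endpoints lie together in some bag; and for every vertex, the bags containing it form a connected subtree. Here bags containing vertex 5 are not connected in the tree, so the decomposition is invalid.

No — bags containing vertex 5 are not connected in the tree.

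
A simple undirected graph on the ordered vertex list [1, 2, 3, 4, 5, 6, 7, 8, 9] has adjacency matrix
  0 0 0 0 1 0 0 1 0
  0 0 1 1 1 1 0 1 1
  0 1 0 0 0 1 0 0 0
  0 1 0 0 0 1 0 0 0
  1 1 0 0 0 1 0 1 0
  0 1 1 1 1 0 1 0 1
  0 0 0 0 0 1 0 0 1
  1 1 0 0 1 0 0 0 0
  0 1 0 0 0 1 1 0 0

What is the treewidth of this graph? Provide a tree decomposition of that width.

Each bag holds 3 vertices, so the decomposition has width 2, which upper-bounds the treewidth. On the other hand G contains the 3-clique {1, 5, 8}. A clique must lie in a single bag of any decomposition, so no decomposition can have width below 2. Combining the bounds, tw(G) = 2.

Treewidth 2.
Bags: B1 = {2, 5, 8}  B2 = {2, 5, 6}  B3 = {1, 5, 8}  B4 = {2, 6, 9}  B5 = {6, 7, 9}  B6 = {2, 3, 6}  B7 = {2, 4, 6}
Tree: B1–B2, B1–B3, B2–B4, B4–B5, B2–B6, B6–B7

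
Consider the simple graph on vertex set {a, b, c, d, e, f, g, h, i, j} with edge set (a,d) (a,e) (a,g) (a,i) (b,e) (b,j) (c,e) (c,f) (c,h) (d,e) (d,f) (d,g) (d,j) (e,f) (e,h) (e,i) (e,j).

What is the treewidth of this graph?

2

A width-2 tree decomposition is:
Bags: B1 = {a, d, e}  B2 = {d, e, f}  B3 = {d, e, j}  B4 = {b, e, j}  B5 = {c, e, f}  B6 = {a, e, i}  B7 = {a, d, g}  B8 = {c, e, h}
Tree: B1–B2, B2–B3, B3–B4, B2–B5, B1–B6, B1–B7, B5–B8
Each bag holds 3 vertices, so the decomposition has width 2, which upper-bounds the treewidth. Conversely, {a, d, g} is a clique of size 3, and the vertices of any clique must share a bag in every tree decomposition; so some bag has ≥ 3 vertices and tw(G) ≥ 2. Combining the bounds, tw(G) = 2.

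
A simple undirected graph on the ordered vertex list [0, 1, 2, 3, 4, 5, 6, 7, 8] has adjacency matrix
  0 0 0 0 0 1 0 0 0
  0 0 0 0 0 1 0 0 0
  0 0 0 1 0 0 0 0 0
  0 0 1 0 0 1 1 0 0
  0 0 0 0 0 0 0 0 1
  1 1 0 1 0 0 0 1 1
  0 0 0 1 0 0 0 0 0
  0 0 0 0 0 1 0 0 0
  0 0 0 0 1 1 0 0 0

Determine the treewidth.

A width-1 tree decomposition is:
Bags: B1 = {5, 8}  B2 = {1, 5}  B3 = {5, 7}  B4 = {3, 5}  B5 = {4, 8}  B6 = {2, 3}  B7 = {3, 6}  B8 = {0, 5}
Tree: B1–B2, B2–B3, B1–B4, B1–B5, B4–B6, B6–B7, B4–B8
Every bag has size at most 2, so the width is 2 − 1 = 1 and tw(G) ≤ 1. G has an edge, so its treewidth is at least 1. The upper and lower bounds meet at 1, so that is the treewidth.

1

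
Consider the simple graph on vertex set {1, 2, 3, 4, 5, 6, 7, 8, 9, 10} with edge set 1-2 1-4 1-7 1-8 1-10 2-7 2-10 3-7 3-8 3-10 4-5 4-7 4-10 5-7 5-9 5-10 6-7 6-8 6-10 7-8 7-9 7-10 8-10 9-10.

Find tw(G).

3

A width-3 tree decomposition is:
Bags: B1 = {1, 7, 8, 10}  B2 = {6, 7, 8, 10}  B3 = {3, 7, 8, 10}  B4 = {1, 2, 7, 10}  B5 = {1, 4, 7, 10}  B6 = {4, 5, 7, 10}  B7 = {5, 7, 9, 10}
Tree: B1–B2, B1–B3, B1–B4, B4–B5, B5–B6, B6–B7
The largest bag has 4 vertices, giving width 3; this decomposition certifies tw(G) ≤ 3. On the other hand G contains the 4-clique {1, 7, 8, 10}. A clique must lie in a single bag of any decomposition, so no decomposition can have width below 3. The upper and lower bounds meet at 3, so that is the treewidth.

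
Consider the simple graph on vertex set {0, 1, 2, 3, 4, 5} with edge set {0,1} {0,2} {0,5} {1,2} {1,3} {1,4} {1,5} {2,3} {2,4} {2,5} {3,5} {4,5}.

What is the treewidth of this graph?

A width-3 tree decomposition is:
Bags: B1 = {1, 2, 4, 5}  B2 = {1, 2, 3, 5}  B3 = {0, 1, 2, 5}
Tree: B1–B2, B2–B3
The largest bag has 4 vertices, giving width 3; this decomposition certifies tw(G) ≤ 3. For the lower bound, the 4 vertices {0, 1, 2, 5} are pairwise adjacent, and any tree decomposition puts a clique entirely inside one bag — forcing width ≥ 3. Therefore the treewidth is 3.

3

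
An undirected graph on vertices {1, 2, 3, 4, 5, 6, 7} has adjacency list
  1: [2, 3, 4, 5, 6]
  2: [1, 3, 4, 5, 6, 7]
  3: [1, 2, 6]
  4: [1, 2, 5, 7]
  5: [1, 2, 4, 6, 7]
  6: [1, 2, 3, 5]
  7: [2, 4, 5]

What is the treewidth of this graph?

A width-3 tree decomposition is:
Bags: B1 = {1, 2, 4, 5}  B2 = {1, 2, 5, 6}  B3 = {2, 4, 5, 7}  B4 = {1, 2, 3, 6}
Tree: B1–B2, B1–B3, B2–B4
Every bag has size at most 4, so the width is 4 − 1 = 3 and tw(G) ≤ 3. For the lower bound, the 4 vertices {1, 2, 3, 6} are pairwise adjacent, and any tree decomposition puts a clique entirely inside one bag — forcing width ≥ 3. Hence tw(G) = 3 exactly.

3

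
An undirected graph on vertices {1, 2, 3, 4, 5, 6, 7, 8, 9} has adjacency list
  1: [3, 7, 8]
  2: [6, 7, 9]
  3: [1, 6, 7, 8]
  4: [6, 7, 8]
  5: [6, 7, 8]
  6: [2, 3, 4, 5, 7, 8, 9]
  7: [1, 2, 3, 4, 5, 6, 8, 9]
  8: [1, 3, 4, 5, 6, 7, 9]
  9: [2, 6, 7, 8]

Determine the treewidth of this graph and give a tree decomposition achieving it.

Treewidth 3.
One such decomposition:
Bags: B1 = {6, 7, 8, 9}  B2 = {5, 6, 7, 8}  B3 = {3, 6, 7, 8}  B4 = {1, 3, 7, 8}  B5 = {2, 6, 7, 9}  B6 = {4, 6, 7, 8}
Tree: B1–B2, B1–B3, B3–B4, B1–B5, B2–B6

The largest bag has 4 vertices, giving width 3; this decomposition certifies tw(G) ≤ 3. On the other hand G contains the 4-clique {1, 3, 7, 8}. A clique must lie in a single bag of any decomposition, so no decomposition can have width below 3. Combining the bounds, tw(G) = 3.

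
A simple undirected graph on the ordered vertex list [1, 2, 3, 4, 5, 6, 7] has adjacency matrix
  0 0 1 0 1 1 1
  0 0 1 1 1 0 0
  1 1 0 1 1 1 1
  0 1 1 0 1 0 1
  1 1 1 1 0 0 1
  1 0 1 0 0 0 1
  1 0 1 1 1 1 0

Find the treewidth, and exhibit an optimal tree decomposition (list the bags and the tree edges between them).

Each bag holds 4 vertices, so the decomposition has width 3, which upper-bounds the treewidth. Conversely, {1, 3, 5, 7} is a clique of size 4, and the vertices of any clique must share a bag in every tree decomposition; so some bag has ≥ 4 vertices and tw(G) ≥ 3. Therefore the treewidth is 3.

Treewidth 3.
One optimal decomposition is:
Bags: B1 = {1, 3, 5, 7}  B2 = {1, 3, 6, 7}  B3 = {3, 4, 5, 7}  B4 = {2, 3, 4, 5}
Tree: B1–B2, B1–B3, B3–B4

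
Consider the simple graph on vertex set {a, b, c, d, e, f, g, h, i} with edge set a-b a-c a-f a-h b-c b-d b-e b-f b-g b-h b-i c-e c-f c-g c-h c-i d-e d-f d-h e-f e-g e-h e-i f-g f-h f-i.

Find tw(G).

4

A width-4 tree decomposition is:
Bags: B1 = {a, b, c, f, h}  B2 = {b, c, e, f, h}  B3 = {b, c, e, f, g}  B4 = {b, c, e, f, i}  B5 = {b, d, e, f, h}
Tree: B1–B2, B2–B3, B3–B4, B2–B5
Every bag has size at most 5, so the width is 5 − 1 = 4 and tw(G) ≤ 4. For the lower bound, the 5 vertices {b, d, e, f, h} are pairwise adjacent, and any tree decomposition puts a clique entirely inside one bag — forcing width ≥ 4. Combining the bounds, tw(G) = 4.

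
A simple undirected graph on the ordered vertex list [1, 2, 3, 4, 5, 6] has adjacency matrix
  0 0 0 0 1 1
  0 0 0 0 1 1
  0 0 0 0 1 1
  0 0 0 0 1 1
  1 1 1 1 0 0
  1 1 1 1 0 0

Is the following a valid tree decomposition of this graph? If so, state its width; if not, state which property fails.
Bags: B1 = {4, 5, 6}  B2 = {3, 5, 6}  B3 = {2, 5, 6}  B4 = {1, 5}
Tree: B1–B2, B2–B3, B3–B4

No — edge (6,1) lies in no bag.

A tree decomposition must satisfy three properties: every vertex lies in some bag; for every edge, both endpoints lie together in some bag; and for every vertex, the bags containing it form a connected subtree. Here edge (6,1) lies in no bag, so the decomposition is invalid.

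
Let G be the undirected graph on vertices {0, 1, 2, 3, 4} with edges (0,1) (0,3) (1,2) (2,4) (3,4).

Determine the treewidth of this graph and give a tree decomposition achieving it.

Treewidth 2.
Bags: B1 = {0, 1, 3}  B2 = {1, 2, 3}  B3 = {2, 3, 4}
Tree: B1–B2, B2–B3

Every bag has size at most 3, so the width is 3 − 1 = 2 and tw(G) ≤ 2. The edges 3–0–1–2–4–3 form a cycle, so G is not a tree and its treewidth is at least 2. Therefore the treewidth is 2.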